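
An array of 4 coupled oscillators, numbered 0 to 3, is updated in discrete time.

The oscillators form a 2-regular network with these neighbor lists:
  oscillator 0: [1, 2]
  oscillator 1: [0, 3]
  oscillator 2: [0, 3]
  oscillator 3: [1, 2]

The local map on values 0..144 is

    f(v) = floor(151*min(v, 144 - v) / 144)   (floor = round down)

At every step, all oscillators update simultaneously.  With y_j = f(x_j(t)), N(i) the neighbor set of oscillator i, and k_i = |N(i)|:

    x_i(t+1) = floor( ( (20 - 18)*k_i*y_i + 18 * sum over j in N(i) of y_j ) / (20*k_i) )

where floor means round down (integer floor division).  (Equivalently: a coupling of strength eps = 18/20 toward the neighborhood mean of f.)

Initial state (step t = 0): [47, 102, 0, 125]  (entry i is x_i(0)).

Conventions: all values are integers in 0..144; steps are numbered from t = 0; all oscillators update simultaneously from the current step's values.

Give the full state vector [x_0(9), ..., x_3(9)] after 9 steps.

Answer: [31, 32, 32, 31]

Derivation:
t=0: [47, 102, 0, 125]
t=1: [24, 35, 30, 21]
t=2: [32, 24, 24, 32]
t=3: [25, 32, 32, 25]
t=4: [32, 26, 26, 32]
t=5: [27, 32, 32, 27]
t=6: [32, 28, 28, 32]
t=7: [29, 32, 32, 29]
t=8: [32, 30, 30, 32]
t=9: [31, 32, 32, 31]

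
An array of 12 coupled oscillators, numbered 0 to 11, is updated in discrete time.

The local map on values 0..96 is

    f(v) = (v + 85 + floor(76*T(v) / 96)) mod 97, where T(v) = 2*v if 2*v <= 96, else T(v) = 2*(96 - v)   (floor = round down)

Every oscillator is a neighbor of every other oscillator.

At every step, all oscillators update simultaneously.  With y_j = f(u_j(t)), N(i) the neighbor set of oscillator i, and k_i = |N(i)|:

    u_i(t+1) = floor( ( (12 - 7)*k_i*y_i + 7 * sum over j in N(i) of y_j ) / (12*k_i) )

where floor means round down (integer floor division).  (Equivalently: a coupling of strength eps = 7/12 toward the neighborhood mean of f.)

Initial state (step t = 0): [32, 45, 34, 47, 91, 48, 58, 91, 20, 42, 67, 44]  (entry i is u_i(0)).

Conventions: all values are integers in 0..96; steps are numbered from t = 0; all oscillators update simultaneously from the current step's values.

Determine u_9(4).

Simulating step by step:
t=0: [32, 45, 34, 47, 91, 48, 58, 91, 20, 42, 67, 44]
t=1: [52, 29, 53, 30, 57, 32, 29, 57, 40, 61, 27, 28]
t=2: [31, 49, 31, 51, 30, 52, 49, 30, 60, 29, 48, 49]
t=3: [46, 27, 46, 26, 45, 26, 27, 45, 25, 44, 27, 27]
t=4: [25, 43, 25, 42, 25, 42, 43, 25, 41, 24, 43, 43]

Answer: u_9(4) = 24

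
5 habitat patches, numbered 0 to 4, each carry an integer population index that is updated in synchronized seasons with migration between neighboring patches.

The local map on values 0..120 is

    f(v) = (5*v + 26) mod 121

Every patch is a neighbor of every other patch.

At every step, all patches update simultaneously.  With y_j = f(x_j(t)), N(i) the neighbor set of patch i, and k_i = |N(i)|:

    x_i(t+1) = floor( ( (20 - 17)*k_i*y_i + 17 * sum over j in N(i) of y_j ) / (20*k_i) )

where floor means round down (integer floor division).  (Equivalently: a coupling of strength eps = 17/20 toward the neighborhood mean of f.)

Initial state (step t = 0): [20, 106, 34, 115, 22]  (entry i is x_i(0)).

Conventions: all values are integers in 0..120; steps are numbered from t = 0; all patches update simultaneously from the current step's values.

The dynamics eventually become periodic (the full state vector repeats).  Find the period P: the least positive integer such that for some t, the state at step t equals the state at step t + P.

Answer: 10
Key observation: The state at step 3, [112, 111, 111, 111, 112], reappears at step 13 — and no state repeats earlier — so the cycle the system enters has period 10.

Derivation:
t=0: [20, 106, 34, 115, 22]
t=1: [60, 55, 55, 53, 59]
t=2: [64, 66, 66, 67, 65]
t=3: [112, 111, 111, 111, 112]
t=4: [98, 99, 99, 99, 98]
t=5: [35, 34, 34, 34, 35]
t=6: [76, 77, 77, 77, 76]
t=7: [46, 45, 45, 45, 46]
t=8: [10, 11, 11, 11, 10]
t=9: [79, 78, 78, 78, 79]
t=10: [54, 55, 55, 55, 54]
t=11: [57, 56, 56, 56, 57]
t=12: [65, 66, 66, 66, 65]
t=13: [112, 111, 111, 111, 112]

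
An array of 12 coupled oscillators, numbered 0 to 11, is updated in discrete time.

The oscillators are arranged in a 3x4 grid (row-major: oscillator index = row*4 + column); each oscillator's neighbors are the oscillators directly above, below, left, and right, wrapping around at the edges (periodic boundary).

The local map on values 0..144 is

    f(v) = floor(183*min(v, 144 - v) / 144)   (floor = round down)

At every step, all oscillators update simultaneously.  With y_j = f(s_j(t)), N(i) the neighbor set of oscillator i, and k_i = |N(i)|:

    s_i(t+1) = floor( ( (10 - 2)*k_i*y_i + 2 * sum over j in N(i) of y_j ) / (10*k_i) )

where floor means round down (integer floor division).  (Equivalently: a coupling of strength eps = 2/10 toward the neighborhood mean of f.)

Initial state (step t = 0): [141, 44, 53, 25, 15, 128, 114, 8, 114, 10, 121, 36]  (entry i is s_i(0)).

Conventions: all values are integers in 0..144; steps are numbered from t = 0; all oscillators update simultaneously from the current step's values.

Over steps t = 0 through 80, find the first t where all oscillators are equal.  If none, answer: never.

Simulating step by step:
t=0: [141, 44, 53, 25, 15, 128, 114, 8, 114, 10, 121, 36]  (not all equal)
t=1: [9, 49, 61, 31, 18, 22, 36, 14, 34, 16, 31, 41]  (not all equal)
t=2: [17, 56, 70, 39, 22, 29, 44, 21, 39, 24, 40, 48]  (not all equal)
t=3: [26, 65, 81, 49, 28, 37, 54, 30, 46, 34, 51, 57]  (not all equal)
t=4: [38, 75, 77, 60, 36, 49, 65, 42, 55, 46, 64, 68]  (not all equal)
t=5: [52, 82, 84, 74, 47, 63, 79, 56, 67, 61, 80, 82]  (not all equal)
t=6: [68, 77, 77, 84, 62, 78, 81, 72, 82, 77, 80, 78]  (not all equal)
t=7: [84, 84, 84, 78, 79, 82, 81, 88, 79, 84, 81, 82]  (not all equal)
t=8: [76, 76, 76, 81, 80, 78, 79, 72, 81, 76, 79, 78]  (not all equal)
t=9: [85, 85, 85, 81, 81, 83, 82, 89, 80, 85, 82, 83]  (not all equal)
t=10: [74, 74, 74, 78, 79, 76, 77, 70, 80, 74, 77, 77]  (not all equal)
t=11: [87, 87, 87, 83, 82, 85, 85, 87, 81, 87, 85, 84]  (not all equal)
t=12: [72, 72, 72, 76, 77, 74, 73, 72, 78, 72, 73, 75]  (not all equal)
t=13: [90, 90, 90, 86, 85, 88, 90, 90, 84, 90, 89, 87]  (not all equal)
t=14: [68, 68, 68, 72, 73, 70, 68, 68, 74, 68, 69, 71]  (not all equal)
t=15: [86, 86, 86, 90, 89, 87, 86, 86, 88, 86, 87, 89]  (not all equal)
t=16: [72, 72, 72, 68, 69, 72, 72, 72, 71, 72, 72, 69]  (not all equal)
t=17: [90, 91, 90, 86, 87, 90, 91, 90, 89, 90, 90, 87]  (not all equal)
t=18: [68, 67, 68, 72, 71, 68, 67, 68, 69, 68, 68, 71]  (not all equal)
t=19: [86, 85, 86, 90, 89, 86, 85, 86, 87, 86, 86, 89]  (not all equal)
t=20: [72, 73, 72, 68, 69, 72, 73, 72, 71, 73, 72, 69]  (not all equal)
t=21: [90, 90, 90, 86, 87, 90, 90, 90, 89, 90, 90, 87]  (not all equal)
t=22: [68, 68, 68, 72, 71, 68, 68, 68, 69, 68, 68, 71]  (not all equal)
t=23: [86, 86, 86, 90, 89, 86, 86, 86, 87, 86, 86, 89]  (not all equal)
t=24: [72, 73, 72, 68, 69, 72, 73, 72, 71, 72, 72, 69]  (not all equal)
t=25: [90, 90, 90, 86, 87, 90, 90, 90, 89, 90, 90, 87]  (not all equal)

Answer: never
Key observation: The state at step 21 reappears at step 25 — the system is in a cycle of period 4 from step 21 on.  No step 0..25 is synchronized, and the cycle repeats forever, so no step up to 80 (or ever) has all oscillators equal.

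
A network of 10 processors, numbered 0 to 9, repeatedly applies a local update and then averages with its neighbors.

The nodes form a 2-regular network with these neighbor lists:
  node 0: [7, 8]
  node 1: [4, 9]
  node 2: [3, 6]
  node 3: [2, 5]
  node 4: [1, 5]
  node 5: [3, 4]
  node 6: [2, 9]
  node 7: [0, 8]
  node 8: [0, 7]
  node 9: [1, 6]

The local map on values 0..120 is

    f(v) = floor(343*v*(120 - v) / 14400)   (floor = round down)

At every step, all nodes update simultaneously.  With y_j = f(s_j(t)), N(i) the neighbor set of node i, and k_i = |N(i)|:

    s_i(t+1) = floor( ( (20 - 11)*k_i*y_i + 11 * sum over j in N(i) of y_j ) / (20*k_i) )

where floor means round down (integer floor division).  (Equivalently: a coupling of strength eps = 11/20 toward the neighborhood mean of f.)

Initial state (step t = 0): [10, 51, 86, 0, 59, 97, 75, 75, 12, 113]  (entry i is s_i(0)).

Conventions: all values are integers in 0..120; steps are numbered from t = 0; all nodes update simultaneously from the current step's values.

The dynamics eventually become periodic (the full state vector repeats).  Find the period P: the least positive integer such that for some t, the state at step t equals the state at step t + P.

Simulating step by step:
t=0: [10, 51, 86, 0, 59, 97, 75, 75, 12, 113]
t=1: [41, 65, 53, 33, 75, 47, 59, 51, 42, 52]
t=2: [78, 83, 79, 75, 81, 77, 84, 79, 79, 84]
t=3: [77, 73, 76, 78, 75, 77, 73, 77, 77, 72]
t=4: [78, 81, 79, 78, 79, 78, 80, 78, 78, 81]
t=5: [78, 75, 77, 77, 76, 77, 76, 78, 78, 75]
t=6: [78, 79, 78, 78, 79, 78, 79, 78, 78, 79]
t=7: [78, 77, 77, 78, 77, 77, 77, 78, 78, 77]
t=8: [78, 78, 78, 78, 78, 78, 78, 78, 78, 78]
t=9: [78, 78, 78, 78, 78, 78, 78, 78, 78, 78]

Answer: 1
Key observation: The state at step 8, [78, 78, 78, 78, 78, 78, 78, 78, 78, 78], reappears at step 9 — and no state repeats earlier — so the cycle the system enters has period 1.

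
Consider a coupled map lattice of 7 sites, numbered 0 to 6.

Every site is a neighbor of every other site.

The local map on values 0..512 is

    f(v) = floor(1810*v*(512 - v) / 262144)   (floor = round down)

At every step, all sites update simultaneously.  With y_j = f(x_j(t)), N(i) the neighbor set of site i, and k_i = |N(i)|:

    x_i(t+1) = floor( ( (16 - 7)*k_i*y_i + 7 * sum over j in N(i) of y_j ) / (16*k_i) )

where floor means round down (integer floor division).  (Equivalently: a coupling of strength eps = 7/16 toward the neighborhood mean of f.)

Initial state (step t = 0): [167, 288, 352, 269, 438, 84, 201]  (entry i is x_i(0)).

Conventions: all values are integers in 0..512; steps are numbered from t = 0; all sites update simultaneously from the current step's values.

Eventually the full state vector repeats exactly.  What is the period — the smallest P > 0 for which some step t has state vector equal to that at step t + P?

Answer: 8
Key observation: The state at step 21, [451, 451, 451, 451, 451, 451, 451], reappears at step 29 — and no state repeats earlier — so the cycle the system enters has period 8.

Derivation:
t=0: [167, 288, 352, 269, 438, 84, 201]
t=1: [382, 406, 378, 409, 297, 309, 399]
t=2: [346, 324, 350, 321, 394, 391, 331]
t=3: [390, 401, 387, 403, 353, 355, 398]
t=4: [332, 322, 335, 320, 361, 359, 325]
t=5: [408, 413, 407, 414, 391, 392, 412]
t=6: [294, 289, 296, 288, 311, 310, 290]
t=7: [440, 441, 440, 442, 435, 436, 441]
t=8: [219, 218, 219, 216, 225, 223, 218]
t=9: [442, 442, 442, 441, 443, 443, 442]
t=10: [212, 212, 212, 214, 211, 211, 212]
t=11: [438, 438, 438, 439, 438, 438, 438]
t=12: [222, 222, 222, 221, 222, 222, 222]
t=13: [444, 444, 444, 444, 444, 444, 444]
t=14: [208, 208, 208, 208, 208, 208, 208]
t=15: [436, 436, 436, 436, 436, 436, 436]
t=16: [228, 228, 228, 228, 228, 228, 228]
t=17: [447, 447, 447, 447, 447, 447, 447]
t=18: [200, 200, 200, 200, 200, 200, 200]
t=19: [430, 430, 430, 430, 430, 430, 430]
t=20: [243, 243, 243, 243, 243, 243, 243]
t=21: [451, 451, 451, 451, 451, 451, 451]
t=22: [189, 189, 189, 189, 189, 189, 189]
t=23: [421, 421, 421, 421, 421, 421, 421]
t=24: [264, 264, 264, 264, 264, 264, 264]
t=25: [452, 452, 452, 452, 452, 452, 452]
t=26: [187, 187, 187, 187, 187, 187, 187]
t=27: [419, 419, 419, 419, 419, 419, 419]
t=28: [269, 269, 269, 269, 269, 269, 269]
t=29: [451, 451, 451, 451, 451, 451, 451]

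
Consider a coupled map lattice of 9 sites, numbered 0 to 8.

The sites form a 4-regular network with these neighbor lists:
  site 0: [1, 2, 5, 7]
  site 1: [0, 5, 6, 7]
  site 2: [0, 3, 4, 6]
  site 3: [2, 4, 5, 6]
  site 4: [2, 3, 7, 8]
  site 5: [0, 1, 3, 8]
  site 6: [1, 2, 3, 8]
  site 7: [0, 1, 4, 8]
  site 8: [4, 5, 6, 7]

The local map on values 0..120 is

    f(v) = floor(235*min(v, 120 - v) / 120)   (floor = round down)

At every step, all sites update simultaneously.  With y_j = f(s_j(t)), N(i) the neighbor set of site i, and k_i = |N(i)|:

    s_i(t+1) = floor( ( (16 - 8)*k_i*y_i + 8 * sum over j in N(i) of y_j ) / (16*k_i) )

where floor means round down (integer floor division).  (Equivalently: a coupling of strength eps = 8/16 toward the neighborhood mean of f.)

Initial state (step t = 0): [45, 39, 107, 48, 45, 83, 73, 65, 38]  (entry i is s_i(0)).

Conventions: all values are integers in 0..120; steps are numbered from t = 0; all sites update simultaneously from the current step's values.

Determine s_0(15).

Answer: s_0(15) = 107

Derivation:
t=0: [45, 39, 107, 48, 45, 83, 73, 65, 38]
t=1: [79, 82, 57, 81, 81, 77, 79, 94, 81]
t=2: [79, 73, 94, 81, 77, 80, 82, 63, 74]
t=3: [81, 88, 64, 73, 82, 81, 75, 98, 88]
t=4: [74, 66, 95, 89, 75, 74, 84, 55, 66]
t=5: [88, 97, 62, 67, 84, 90, 74, 102, 96]
t=6: [62, 53, 97, 92, 72, 61, 83, 45, 55]
t=7: [100, 100, 64, 67, 83, 104, 74, 96, 99]
t=8: [47, 45, 92, 89, 73, 43, 81, 47, 50]
t=9: [85, 87, 67, 68, 83, 84, 75, 92, 91]
t=10: [70, 67, 92, 92, 75, 71, 84, 59, 63]
t=11: [94, 98, 65, 65, 85, 93, 75, 107, 101]
t=12: [53, 48, 92, 92, 68, 55, 80, 37, 47]
t=13: [92, 92, 69, 69, 84, 96, 75, 84, 90]
t=14: [60, 59, 88, 87, 75, 56, 82, 64, 63]
t=15: [107, 108, 73, 73, 87, 105, 81, 108, 103]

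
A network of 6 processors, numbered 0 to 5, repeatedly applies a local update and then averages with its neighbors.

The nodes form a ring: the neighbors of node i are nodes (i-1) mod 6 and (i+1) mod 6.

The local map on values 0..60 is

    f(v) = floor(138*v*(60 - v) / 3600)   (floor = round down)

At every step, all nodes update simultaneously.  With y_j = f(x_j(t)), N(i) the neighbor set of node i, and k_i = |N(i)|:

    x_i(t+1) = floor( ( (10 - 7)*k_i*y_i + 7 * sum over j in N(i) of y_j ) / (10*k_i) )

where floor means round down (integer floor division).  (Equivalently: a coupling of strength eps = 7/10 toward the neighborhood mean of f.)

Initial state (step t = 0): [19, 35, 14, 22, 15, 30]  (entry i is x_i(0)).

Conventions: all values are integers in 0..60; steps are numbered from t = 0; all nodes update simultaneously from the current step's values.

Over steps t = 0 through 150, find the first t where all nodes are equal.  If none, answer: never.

Answer: never
Key observation: The state at step 2 reappears at step 4 — the system is in a cycle of period 2 from step 2 on.  No step 0..4 is synchronized, and the cycle repeats forever, so no step up to 150 (or ever) has all nodes equal.

Derivation:
t=0: [19, 35, 14, 22, 15, 30]  (not all equal)
t=1: [32, 28, 29, 26, 30, 29]  (not all equal)
t=2: [34, 34, 33, 33, 33, 34]  (not all equal)
t=3: [33, 33, 33, 34, 33, 33]  (not all equal)
t=4: [34, 34, 33, 33, 33, 34]  (not all equal)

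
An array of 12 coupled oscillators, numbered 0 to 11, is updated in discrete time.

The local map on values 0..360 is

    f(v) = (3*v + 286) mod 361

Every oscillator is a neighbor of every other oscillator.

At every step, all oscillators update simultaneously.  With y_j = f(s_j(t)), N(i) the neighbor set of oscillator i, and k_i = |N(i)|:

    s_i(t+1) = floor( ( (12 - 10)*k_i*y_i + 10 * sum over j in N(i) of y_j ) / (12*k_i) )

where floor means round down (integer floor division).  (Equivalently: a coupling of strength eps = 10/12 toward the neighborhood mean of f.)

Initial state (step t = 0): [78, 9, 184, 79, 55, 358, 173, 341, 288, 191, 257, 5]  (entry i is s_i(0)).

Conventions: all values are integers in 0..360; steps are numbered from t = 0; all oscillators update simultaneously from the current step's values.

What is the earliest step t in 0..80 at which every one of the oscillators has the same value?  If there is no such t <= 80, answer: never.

Answer: 4
Key observation: Synchronization is absorbing here: once all oscillators are equal they stay equal, and step 4 is the first all-equal step.

Derivation:
t=0: [78, 9, 184, 79, 55, 358, 173, 341, 288, 191, 257, 5]  (not all equal)
t=1: [186, 200, 182, 186, 179, 196, 179, 192, 177, 184, 202, 199]  (not all equal)
t=2: [128, 132, 127, 128, 126, 131, 126, 130, 126, 128, 133, 132]  (not all equal)
t=3: [311, 312, 311, 311, 310, 312, 310, 312, 310, 311, 312, 312]  (not all equal)
t=4: [136, 136, 136, 136, 136, 136, 136, 136, 136, 136, 136, 136]  (all equal)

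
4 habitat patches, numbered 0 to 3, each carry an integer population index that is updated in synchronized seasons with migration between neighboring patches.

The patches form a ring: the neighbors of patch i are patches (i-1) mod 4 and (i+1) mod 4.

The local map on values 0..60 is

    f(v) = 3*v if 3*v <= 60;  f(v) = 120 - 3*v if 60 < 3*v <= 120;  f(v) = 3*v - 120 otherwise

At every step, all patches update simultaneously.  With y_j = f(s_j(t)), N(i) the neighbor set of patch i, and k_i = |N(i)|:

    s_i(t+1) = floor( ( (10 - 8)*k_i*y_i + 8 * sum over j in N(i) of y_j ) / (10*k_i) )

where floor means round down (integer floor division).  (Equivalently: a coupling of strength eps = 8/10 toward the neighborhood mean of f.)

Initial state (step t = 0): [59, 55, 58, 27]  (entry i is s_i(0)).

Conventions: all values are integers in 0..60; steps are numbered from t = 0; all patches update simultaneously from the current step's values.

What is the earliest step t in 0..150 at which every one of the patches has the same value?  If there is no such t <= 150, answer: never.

Simulating step by step:
t=0: [59, 55, 58, 27]  (not all equal)
t=1: [45, 53, 44, 52]  (not all equal)
t=2: [33, 18, 32, 18]  (not all equal)
t=3: [47, 28, 48, 28]  (not all equal)
t=4: [33, 25, 33, 25]  (not all equal)
t=5: [40, 25, 40, 25]  (not all equal)
t=6: [36, 9, 36, 9]  (not all equal)
t=7: [24, 15, 24, 15]  (not all equal)
t=8: [45, 47, 45, 47]  (not all equal)
t=9: [19, 16, 19, 16]  (not all equal)
t=10: [49, 55, 49, 55]  (not all equal)
t=11: [41, 30, 41, 30]  (not all equal)
t=12: [24, 8, 24, 8]  (not all equal)
t=13: [28, 43, 28, 43]  (not all equal)
t=14: [14, 30, 14, 30]  (not all equal)
t=15: [32, 39, 32, 39]  (not all equal)
t=16: [7, 19, 7, 19]  (not all equal)
t=17: [49, 28, 49, 28]  (not all equal)
t=18: [34, 28, 34, 28]  (not all equal)
t=19: [32, 21, 32, 21]  (not all equal)
t=20: [50, 30, 50, 30]  (not all equal)
t=21: [30, 30, 30, 30]  (all equal)

Answer: 21
Key observation: Synchronization is absorbing here: once all patches are equal they stay equal, and step 21 is the first all-equal step.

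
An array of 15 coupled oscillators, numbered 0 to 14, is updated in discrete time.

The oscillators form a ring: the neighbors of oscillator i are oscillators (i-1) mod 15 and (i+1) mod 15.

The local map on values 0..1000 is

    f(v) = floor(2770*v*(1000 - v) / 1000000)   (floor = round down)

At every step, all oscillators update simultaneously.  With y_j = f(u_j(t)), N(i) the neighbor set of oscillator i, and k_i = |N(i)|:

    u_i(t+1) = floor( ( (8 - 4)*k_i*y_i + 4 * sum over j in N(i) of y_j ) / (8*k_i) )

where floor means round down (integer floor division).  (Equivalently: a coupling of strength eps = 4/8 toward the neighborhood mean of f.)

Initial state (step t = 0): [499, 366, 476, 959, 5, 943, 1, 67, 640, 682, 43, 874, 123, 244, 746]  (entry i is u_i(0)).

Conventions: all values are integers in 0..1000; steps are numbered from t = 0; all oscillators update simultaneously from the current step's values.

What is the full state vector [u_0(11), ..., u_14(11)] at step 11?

Simulating step by step:
t=0: [499, 366, 476, 959, 5, 943, 1, 67, 640, 682, 43, 874, 123, 244, 746]
t=1: [637, 666, 532, 229, 70, 77, 81, 246, 512, 487, 282, 255, 352, 460, 562]
t=2: [644, 640, 620, 461, 261, 194, 280, 481, 647, 659, 584, 560, 619, 672, 672]
t=3: [629, 640, 657, 640, 547, 489, 560, 643, 644, 637, 662, 672, 649, 620, 616]
t=4: [646, 636, 631, 646, 675, 688, 672, 646, 636, 633, 622, 617, 631, 647, 652]
t=5: [633, 639, 640, 629, 610, 601, 611, 629, 639, 644, 649, 650, 643, 634, 630]
t=6: [642, 639, 640, 647, 656, 661, 656, 647, 639, 634, 631, 631, 635, 641, 643]
t=7: [636, 637, 636, 631, 625, 622, 625, 631, 637, 641, 643, 643, 641, 637, 635]
t=8: [641, 640, 641, 644, 648, 650, 648, 644, 640, 637, 635, 635, 637, 639, 641]
t=9: [637, 637, 636, 634, 631, 630, 631, 634, 637, 640, 641, 641, 640, 638, 637]
t=10: [640, 640, 641, 642, 643, 644, 643, 642, 640, 638, 637, 637, 638, 639, 639]
t=11: [638, 637, 637, 636, 635, 635, 635, 636, 637, 639, 639, 639, 639, 638, 638]

Answer: [638, 637, 637, 636, 635, 635, 635, 636, 637, 639, 639, 639, 639, 638, 638]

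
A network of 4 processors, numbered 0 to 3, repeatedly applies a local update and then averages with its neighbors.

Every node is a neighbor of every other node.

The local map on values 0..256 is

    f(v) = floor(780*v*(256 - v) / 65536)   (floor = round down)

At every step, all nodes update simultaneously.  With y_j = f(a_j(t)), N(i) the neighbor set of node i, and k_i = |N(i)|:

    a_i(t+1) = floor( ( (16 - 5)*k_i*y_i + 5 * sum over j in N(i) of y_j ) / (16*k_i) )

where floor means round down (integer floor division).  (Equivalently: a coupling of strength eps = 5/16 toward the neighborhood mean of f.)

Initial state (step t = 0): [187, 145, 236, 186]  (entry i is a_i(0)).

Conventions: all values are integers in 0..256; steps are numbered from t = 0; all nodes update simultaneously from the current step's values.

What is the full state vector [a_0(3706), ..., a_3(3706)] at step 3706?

Simulating step by step:
t=0: [187, 145, 236, 186]
t=1: [146, 169, 90, 147]
t=2: [187, 177, 179, 187]
t=3: [155, 163, 161, 155]
t=4: [184, 181, 182, 184]
t=5: [157, 160, 159, 157]
t=6: [183, 182, 183, 183]
t=7: [158, 159, 158, 158]
t=8: [183, 183, 183, 183]
t=9: [158, 158, 158, 158]
t=10: [184, 184, 184, 184]
t=11: [157, 157, 157, 157]
t=12: [184, 184, 184, 184]

Answer: [184, 184, 184, 184]
Key observation: The state at step 10, [184, 184, 184, 184], reappears at step 12: the system is in a cycle of period 2 from step 10 on.  Therefore the state at step 3706 equals the state at step 10 + ((3706 - 10) mod 2) = 10, which is [184, 184, 184, 184].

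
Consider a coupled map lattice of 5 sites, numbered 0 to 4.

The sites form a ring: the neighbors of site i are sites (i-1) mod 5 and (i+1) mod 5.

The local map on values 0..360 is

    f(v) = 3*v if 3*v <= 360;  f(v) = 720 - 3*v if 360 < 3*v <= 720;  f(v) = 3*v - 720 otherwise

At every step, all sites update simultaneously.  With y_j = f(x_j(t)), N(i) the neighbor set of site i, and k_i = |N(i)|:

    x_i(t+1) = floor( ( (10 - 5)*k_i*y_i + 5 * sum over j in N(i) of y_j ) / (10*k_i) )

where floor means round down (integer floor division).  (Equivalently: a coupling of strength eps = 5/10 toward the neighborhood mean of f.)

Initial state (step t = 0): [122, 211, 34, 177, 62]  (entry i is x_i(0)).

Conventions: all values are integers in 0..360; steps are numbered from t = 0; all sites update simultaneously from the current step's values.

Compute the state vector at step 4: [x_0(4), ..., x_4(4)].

Answer: [186, 282, 324, 262, 174]

Derivation:
t=0: [122, 211, 34, 177, 62]
t=1: [245, 157, 120, 166, 228]
t=2: [78, 218, 297, 210, 77]
t=3: [191, 134, 124, 145, 196]
t=4: [186, 282, 324, 262, 174]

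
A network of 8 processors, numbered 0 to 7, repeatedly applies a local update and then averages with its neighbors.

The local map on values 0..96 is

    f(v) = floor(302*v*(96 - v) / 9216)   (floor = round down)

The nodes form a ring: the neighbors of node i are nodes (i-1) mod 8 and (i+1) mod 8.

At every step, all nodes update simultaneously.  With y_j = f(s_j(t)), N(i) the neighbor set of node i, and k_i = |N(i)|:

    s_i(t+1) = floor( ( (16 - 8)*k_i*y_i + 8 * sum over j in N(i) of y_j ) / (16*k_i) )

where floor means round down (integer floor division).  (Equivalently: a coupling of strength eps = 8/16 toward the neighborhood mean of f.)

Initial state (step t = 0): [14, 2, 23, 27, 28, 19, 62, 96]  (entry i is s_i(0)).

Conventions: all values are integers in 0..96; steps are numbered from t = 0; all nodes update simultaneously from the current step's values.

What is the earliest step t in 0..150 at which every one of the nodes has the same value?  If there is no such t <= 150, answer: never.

Answer: 24
Key observation: Synchronization is absorbing here: once all nodes are equal they stay equal, and step 24 is the first all-equal step.

Derivation:
t=0: [14, 2, 23, 27, 28, 19, 62, 96]  (not all equal)
t=1: [20, 26, 44, 59, 58, 56, 46, 26]  (not all equal)
t=2: [54, 60, 69, 72, 72, 73, 70, 60]  (not all equal)
t=3: [72, 68, 62, 57, 55, 56, 60, 68]  (not all equal)
t=4: [59, 62, 68, 71, 72, 72, 68, 62]  (not all equal)
t=5: [70, 67, 62, 58, 56, 57, 62, 67]  (not all equal)
t=6: [61, 63, 68, 71, 72, 71, 68, 63]  (not all equal)
t=7: [68, 66, 62, 58, 57, 58, 62, 66]  (not all equal)
t=8: [63, 64, 68, 71, 72, 71, 68, 64]  (not all equal)
t=9: [67, 66, 62, 58, 57, 58, 62, 66]  (not all equal)
t=10: [63, 65, 68, 71, 72, 71, 68, 65]  (not all equal)
t=11: [67, 65, 62, 58, 57, 58, 62, 65]  (not all equal)
t=12: [64, 66, 69, 71, 72, 71, 69, 66]  (not all equal)
t=13: [65, 64, 61, 58, 57, 58, 61, 64]  (not all equal)
t=14: [66, 67, 69, 71, 72, 71, 69, 67]  (not all equal)
t=15: [63, 62, 60, 58, 57, 58, 60, 62]  (not all equal)
t=16: [68, 69, 70, 71, 72, 71, 70, 69]  (not all equal)
t=17: [61, 60, 59, 57, 57, 57, 59, 60]  (not all equal)
t=18: [69, 70, 71, 71, 72, 71, 71, 70]  (not all equal)
t=19: [60, 59, 58, 57, 57, 57, 58, 59]  (not all equal)
t=20: [70, 71, 71, 72, 72, 72, 71, 71]  (not all equal)
t=21: [58, 58, 57, 56, 56, 56, 57, 58]  (not all equal)
t=22: [72, 72, 72, 72, 73, 72, 72, 72]  (not all equal)
t=23: [56, 56, 56, 55, 55, 55, 56, 56]  (not all equal)
t=24: [73, 73, 73, 73, 73, 73, 73, 73]  (all equal)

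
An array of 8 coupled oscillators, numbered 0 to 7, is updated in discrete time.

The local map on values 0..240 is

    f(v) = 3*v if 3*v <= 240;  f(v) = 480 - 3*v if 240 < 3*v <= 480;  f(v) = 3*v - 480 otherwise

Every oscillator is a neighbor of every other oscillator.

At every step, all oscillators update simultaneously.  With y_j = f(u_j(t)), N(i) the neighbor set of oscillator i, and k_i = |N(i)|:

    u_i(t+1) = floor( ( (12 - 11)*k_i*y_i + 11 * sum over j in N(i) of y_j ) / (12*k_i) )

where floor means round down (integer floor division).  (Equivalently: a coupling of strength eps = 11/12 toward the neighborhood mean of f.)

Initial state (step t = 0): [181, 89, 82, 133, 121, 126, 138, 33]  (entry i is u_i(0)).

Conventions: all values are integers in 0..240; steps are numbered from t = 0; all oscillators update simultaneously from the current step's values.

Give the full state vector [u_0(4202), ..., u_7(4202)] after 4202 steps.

Answer: [204, 204, 204, 204, 204, 204, 204, 204]
Key observation: The state at step 3, [132, 132, 132, 132, 132, 132, 132, 132], reappears at step 7: the system is in a cycle of period 4 from step 3 on.  Therefore the state at step 4202 equals the state at step 3 + ((4202 - 3) mod 4) = 6, which is [204, 204, 204, 204, 204, 204, 204, 204].

Derivation:
t=0: [181, 89, 82, 133, 121, 126, 138, 33]
t=1: [124, 117, 116, 123, 122, 122, 124, 122]
t=2: [116, 115, 115, 116, 116, 116, 116, 116]
t=3: [132, 132, 132, 132, 132, 132, 132, 132]
t=4: [84, 84, 84, 84, 84, 84, 84, 84]
t=5: [228, 228, 228, 228, 228, 228, 228, 228]
t=6: [204, 204, 204, 204, 204, 204, 204, 204]
t=7: [132, 132, 132, 132, 132, 132, 132, 132]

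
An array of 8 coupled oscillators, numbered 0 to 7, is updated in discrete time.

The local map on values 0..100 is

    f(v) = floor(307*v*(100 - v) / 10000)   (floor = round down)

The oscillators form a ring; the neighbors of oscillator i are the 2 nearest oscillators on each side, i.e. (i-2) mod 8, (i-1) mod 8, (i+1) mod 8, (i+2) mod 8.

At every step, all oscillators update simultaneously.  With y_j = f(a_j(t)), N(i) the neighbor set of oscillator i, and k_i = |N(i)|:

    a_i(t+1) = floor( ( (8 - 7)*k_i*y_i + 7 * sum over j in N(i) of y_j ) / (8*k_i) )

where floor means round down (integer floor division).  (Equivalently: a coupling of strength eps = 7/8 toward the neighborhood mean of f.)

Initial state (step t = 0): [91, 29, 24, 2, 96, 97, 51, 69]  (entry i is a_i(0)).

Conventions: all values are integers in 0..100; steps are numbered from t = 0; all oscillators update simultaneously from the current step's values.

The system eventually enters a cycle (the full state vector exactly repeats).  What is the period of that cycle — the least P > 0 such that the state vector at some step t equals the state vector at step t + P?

Answer: 2
Key observation: The state at step 5, [65, 65, 65, 65, 65, 65, 65, 65], reappears at step 7 — and no state repeats earlier — so the cycle the system enters has period 2.

Derivation:
t=0: [91, 29, 24, 2, 96, 97, 51, 69]
t=1: [59, 40, 29, 30, 33, 35, 33, 45]
t=2: [70, 69, 68, 67, 65, 68, 70, 71]
t=3: [64, 65, 66, 66, 66, 65, 65, 64]
t=4: [69, 69, 68, 68, 68, 68, 69, 69]
t=5: [65, 65, 65, 65, 65, 65, 65, 65]
t=6: [69, 69, 69, 69, 69, 69, 69, 69]
t=7: [65, 65, 65, 65, 65, 65, 65, 65]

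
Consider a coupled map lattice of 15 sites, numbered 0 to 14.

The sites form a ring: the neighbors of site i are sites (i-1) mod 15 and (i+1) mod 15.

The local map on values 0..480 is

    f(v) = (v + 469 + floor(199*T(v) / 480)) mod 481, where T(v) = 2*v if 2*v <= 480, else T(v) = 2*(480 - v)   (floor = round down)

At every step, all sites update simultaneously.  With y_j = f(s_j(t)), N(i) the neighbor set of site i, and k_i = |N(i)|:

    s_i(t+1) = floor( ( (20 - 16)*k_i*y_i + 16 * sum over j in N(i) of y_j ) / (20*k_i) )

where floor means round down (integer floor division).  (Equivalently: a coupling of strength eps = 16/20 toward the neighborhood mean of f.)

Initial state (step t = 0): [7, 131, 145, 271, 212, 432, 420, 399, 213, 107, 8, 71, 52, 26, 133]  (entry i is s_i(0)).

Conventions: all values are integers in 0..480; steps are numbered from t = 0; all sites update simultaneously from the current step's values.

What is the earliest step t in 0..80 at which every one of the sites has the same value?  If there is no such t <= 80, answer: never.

Simulating step by step:
t=0: [7, 131, 145, 271, 212, 432, 420, 399, 213, 107, 8, 71, 52, 26, 133]  (not all equal)
t=1: [183, 146, 314, 337, 431, 424, 456, 424, 330, 188, 120, 57, 77, 132, 60]  (not all equal)
t=2: [205, 355, 367, 447, 452, 460, 459, 453, 404, 325, 210, 152, 154, 135, 239]  (not all equal)
t=3: [420, 413, 452, 456, 463, 463, 463, 460, 452, 419, 357, 309, 253, 324, 323]  (not all equal)
t=4: [450, 459, 460, 463, 464, 465, 464, 464, 461, 455, 447, 437, 437, 436, 447]  (not all equal)
t=5: [462, 463, 464, 464, 465, 465, 465, 464, 464, 463, 461, 460, 460, 460, 461]  (not all equal)
t=6: [464, 464, 465, 465, 465, 465, 465, 465, 465, 464, 464, 464, 464, 464, 464]  (not all equal)
t=7: [465, 465, 465, 465, 465, 465, 465, 465, 465, 465, 465, 465, 465, 465, 465]  (all equal)

Answer: 7
Key observation: Synchronization is absorbing here: once all sites are equal they stay equal, and step 7 is the first all-equal step.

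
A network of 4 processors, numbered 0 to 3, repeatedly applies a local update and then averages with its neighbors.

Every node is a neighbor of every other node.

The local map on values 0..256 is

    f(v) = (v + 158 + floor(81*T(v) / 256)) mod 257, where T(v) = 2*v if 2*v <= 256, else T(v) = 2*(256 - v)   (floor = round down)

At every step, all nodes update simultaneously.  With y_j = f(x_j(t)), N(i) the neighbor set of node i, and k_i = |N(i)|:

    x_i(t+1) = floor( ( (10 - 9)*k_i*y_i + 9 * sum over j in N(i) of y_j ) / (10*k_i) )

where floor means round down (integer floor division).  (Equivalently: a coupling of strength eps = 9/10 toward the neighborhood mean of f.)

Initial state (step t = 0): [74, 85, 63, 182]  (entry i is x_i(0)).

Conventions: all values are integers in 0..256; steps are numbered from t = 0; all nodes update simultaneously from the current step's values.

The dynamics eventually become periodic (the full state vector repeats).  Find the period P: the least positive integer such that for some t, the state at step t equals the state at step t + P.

Answer: 5
Key observation: The state at step 8, [151, 151, 151, 151], reappears at step 13 — and no state repeats earlier — so the cycle the system enters has period 5.

Derivation:
t=0: [74, 85, 63, 182]
t=1: [53, 49, 57, 31]
t=2: [233, 234, 232, 240]
t=3: [148, 148, 148, 148]
t=4: [117, 117, 117, 117]
t=5: [92, 92, 92, 92]
t=6: [51, 51, 51, 51]
t=7: [241, 241, 241, 241]
t=8: [151, 151, 151, 151]
t=9: [118, 118, 118, 118]
t=10: [93, 93, 93, 93]
t=11: [52, 52, 52, 52]
t=12: [242, 242, 242, 242]
t=13: [151, 151, 151, 151]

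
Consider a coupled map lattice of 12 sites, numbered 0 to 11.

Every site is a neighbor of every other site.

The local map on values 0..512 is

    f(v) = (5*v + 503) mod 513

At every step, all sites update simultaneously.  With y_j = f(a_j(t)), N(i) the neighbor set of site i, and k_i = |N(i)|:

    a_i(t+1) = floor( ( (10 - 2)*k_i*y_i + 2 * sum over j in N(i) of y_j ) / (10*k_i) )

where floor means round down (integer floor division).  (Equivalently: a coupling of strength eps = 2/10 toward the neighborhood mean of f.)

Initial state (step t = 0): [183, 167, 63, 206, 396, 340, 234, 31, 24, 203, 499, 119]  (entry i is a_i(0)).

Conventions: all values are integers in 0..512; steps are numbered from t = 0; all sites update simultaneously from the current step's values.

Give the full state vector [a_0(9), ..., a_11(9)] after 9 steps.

Answer: [60, 411, 364, 299, 446, 193, 213, 149, 228, 82, 440, 195]

Derivation:
t=0: [183, 167, 63, 206, 396, 340, 234, 31, 24, 203, 499, 119]
t=1: [369, 307, 301, 459, 400, 181, 168, 176, 149, 448, 401, 119]
t=2: [302, 461, 438, 253, 424, 370, 319, 350, 245, 210, 428, 127]
t=3: [408, 227, 137, 216, 83, 273, 73, 194, 185, 48, 98, 125]
t=4: [448, 141, 191, 98, 381, 321, 342, 413, 378, 244, 439, 144]
t=5: [188, 191, 386, 424, 327, 92, 175, 51, 315, 193, 153, 203]
t=6: [391, 403, 363, 111, 133, 417, 341, 257, 86, 411, 255, 450]
t=7: [373, 420, 264, 81, 167, 74, 178, 250, 384, 451, 243, 203]
t=8: [311, 93, 286, 372, 307, 345, 350, 231, 354, 214, 203, 448]
t=9: [60, 411, 364, 299, 446, 193, 213, 149, 228, 82, 440, 195]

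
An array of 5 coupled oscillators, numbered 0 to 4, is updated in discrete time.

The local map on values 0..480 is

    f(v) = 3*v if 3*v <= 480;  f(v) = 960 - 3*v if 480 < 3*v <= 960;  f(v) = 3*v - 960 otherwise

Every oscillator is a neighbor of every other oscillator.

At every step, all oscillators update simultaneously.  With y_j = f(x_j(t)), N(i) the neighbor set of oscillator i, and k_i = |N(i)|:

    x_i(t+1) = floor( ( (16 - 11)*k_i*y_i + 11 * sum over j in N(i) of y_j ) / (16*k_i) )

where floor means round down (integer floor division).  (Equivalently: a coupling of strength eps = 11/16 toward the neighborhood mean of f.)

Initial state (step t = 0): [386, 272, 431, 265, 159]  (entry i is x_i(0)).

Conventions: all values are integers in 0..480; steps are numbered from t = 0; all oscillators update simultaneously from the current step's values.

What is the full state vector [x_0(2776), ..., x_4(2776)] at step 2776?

Simulating step by step:
t=0: [386, 272, 431, 265, 159]
t=1: [254, 246, 273, 249, 293]
t=2: [174, 178, 166, 176, 158]
t=3: [445, 443, 448, 444, 450]
t=4: [377, 376, 378, 377, 379]
t=5: [172, 171, 172, 172, 172]
t=6: [444, 444, 444, 444, 444]
t=7: [372, 372, 372, 372, 372]
t=8: [156, 156, 156, 156, 156]
t=9: [468, 468, 468, 468, 468]
t=10: [444, 444, 444, 444, 444]

Answer: [156, 156, 156, 156, 156]
Key observation: The state at step 6, [444, 444, 444, 444, 444], reappears at step 10: the system is in a cycle of period 4 from step 6 on.  Therefore the state at step 2776 equals the state at step 6 + ((2776 - 6) mod 4) = 8, which is [156, 156, 156, 156, 156].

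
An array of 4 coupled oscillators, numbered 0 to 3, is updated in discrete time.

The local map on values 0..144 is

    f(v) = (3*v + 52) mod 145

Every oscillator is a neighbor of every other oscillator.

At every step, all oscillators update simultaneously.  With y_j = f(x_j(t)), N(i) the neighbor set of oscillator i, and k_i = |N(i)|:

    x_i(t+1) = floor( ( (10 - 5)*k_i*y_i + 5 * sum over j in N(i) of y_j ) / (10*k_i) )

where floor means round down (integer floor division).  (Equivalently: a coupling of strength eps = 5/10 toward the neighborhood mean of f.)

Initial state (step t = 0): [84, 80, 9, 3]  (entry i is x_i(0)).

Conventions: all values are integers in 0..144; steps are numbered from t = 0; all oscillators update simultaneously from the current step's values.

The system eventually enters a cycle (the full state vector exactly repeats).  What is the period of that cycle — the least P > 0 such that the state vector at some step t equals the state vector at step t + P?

Simulating step by step:
t=0: [84, 80, 9, 3]
t=1: [30, 26, 52, 46]
t=2: [110, 106, 84, 78]
t=3: [85, 81, 59, 101]
t=4: [34, 30, 56, 50]
t=5: [50, 94, 72, 66]
t=6: [73, 69, 95, 89]
t=7: [94, 90, 68, 62]
t=8: [61, 57, 83, 77]
t=9: [82, 78, 56, 98]
t=10: [49, 93, 71, 65]
t=11: [70, 66, 92, 86]
t=12: [85, 81, 59, 53]
t=13: [34, 30, 56, 50]

Answer: 9
Key observation: The state at step 4, [34, 30, 56, 50], reappears at step 13 — and no state repeats earlier — so the cycle the system enters has period 9.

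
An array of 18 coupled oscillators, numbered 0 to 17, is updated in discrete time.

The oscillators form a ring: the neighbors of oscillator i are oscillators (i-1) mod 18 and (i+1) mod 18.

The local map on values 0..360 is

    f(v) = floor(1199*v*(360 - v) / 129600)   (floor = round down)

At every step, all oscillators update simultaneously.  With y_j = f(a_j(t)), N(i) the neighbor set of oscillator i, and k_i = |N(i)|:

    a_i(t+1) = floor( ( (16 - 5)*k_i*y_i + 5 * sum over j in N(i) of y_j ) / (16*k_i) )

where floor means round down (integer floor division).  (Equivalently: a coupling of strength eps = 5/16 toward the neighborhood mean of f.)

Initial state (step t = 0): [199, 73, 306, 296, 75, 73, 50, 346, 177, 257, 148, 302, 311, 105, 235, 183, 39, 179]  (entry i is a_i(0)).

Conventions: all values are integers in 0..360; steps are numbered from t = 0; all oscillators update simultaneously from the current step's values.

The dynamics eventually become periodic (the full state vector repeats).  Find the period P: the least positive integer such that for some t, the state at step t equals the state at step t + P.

Answer: 2
Key observation: The state at step 20, [298, 298, 298, 298, 298, 298, 298, 298, 298, 298, 298, 298, 298, 298, 298, 298, 298, 298], reappears at step 22 — and no state repeats earlier — so the cycle the system enters has period 2.

Derivation:
t=0: [199, 73, 306, 296, 75, 73, 50, 346, 177, 257, 148, 302, 311, 105, 235, 183, 39, 179]
t=1: [280, 202, 162, 174, 192, 185, 135, 99, 250, 259, 262, 178, 160, 234, 271, 265, 172, 269]
t=2: [223, 281, 296, 298, 298, 296, 277, 247, 249, 243, 247, 288, 292, 268, 232, 241, 277, 234]
t=3: [268, 212, 178, 170, 170, 180, 213, 250, 256, 260, 248, 200, 191, 228, 265, 258, 229, 264]
t=4: [238, 281, 297, 298, 298, 297, 285, 258, 246, 243, 259, 290, 294, 273, 240, 246, 264, 239]
t=5: [258, 209, 177, 170, 170, 176, 200, 238, 257, 259, 236, 194, 186, 220, 257, 256, 243, 262]
t=6: [249, 284, 297, 298, 298, 298, 292, 268, 247, 246, 269, 293, 296, 280, 250, 248, 256, 242]
t=7: [247, 203, 176, 170, 170, 172, 188, 225, 253, 253, 224, 187, 180, 209, 246, 254, 250, 259]
t=8: [261, 289, 298, 298, 298, 298, 296, 278, 254, 254, 278, 296, 297, 287, 262, 251, 251, 246]
t=9: [234, 193, 172, 170, 170, 170, 179, 210, 242, 242, 210, 180, 176, 196, 232, 250, 253, 254]
t=10: [272, 294, 298, 298, 298, 298, 297, 288, 268, 268, 288, 297, 298, 293, 274, 256, 250, 252]
t=11: [219, 184, 171, 170, 170, 170, 175, 193, 222, 222, 193, 175, 172, 185, 216, 242, 252, 246]
t=12: [283, 296, 298, 298, 298, 298, 298, 295, 285, 285, 295, 298, 299, 297, 285, 265, 254, 261]
t=13: [202, 178, 170, 170, 170, 170, 171, 179, 193, 193, 179, 170, 169, 175, 198, 229, 244, 234]
t=14: [292, 298, 298, 298, 298, 298, 298, 298, 298, 298, 298, 298, 298, 298, 293, 277, 265, 273]
t=15: [186, 172, 170, 170, 170, 170, 170, 170, 170, 170, 170, 170, 170, 171, 184, 210, 226, 215]
t=16: [297, 298, 298, 298, 298, 298, 298, 298, 298, 298, 298, 298, 298, 298, 297, 290, 282, 288]
t=17: [175, 170, 170, 170, 170, 170, 170, 170, 170, 170, 170, 170, 170, 170, 174, 187, 198, 190]
t=18: [298, 298, 298, 298, 298, 298, 298, 298, 298, 298, 298, 298, 298, 298, 298, 298, 296, 297]
t=19: [170, 170, 170, 170, 170, 170, 170, 170, 170, 170, 170, 170, 170, 170, 170, 170, 173, 172]
t=20: [298, 298, 298, 298, 298, 298, 298, 298, 298, 298, 298, 298, 298, 298, 298, 298, 298, 298]
t=21: [170, 170, 170, 170, 170, 170, 170, 170, 170, 170, 170, 170, 170, 170, 170, 170, 170, 170]
t=22: [298, 298, 298, 298, 298, 298, 298, 298, 298, 298, 298, 298, 298, 298, 298, 298, 298, 298]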